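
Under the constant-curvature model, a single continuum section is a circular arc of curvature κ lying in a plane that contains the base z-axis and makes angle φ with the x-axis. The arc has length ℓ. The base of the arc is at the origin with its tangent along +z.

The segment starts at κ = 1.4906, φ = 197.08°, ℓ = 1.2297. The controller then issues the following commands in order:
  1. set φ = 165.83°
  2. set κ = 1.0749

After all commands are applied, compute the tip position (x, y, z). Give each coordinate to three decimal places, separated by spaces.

initial: κ=1.4906, φ=197.08°, ℓ=1.2297
cmd 1: set φ=165.83° → (κ,φ,ℓ)=(1.4906,165.83°,1.2297) → tip=(-0.8191,0.2068,0.6479)
cmd 2: set κ=1.0749 → (κ,φ,ℓ)=(1.0749,165.83°,1.2297) → tip=(-0.6797,0.1716,0.9016)

-0.680 0.172 0.902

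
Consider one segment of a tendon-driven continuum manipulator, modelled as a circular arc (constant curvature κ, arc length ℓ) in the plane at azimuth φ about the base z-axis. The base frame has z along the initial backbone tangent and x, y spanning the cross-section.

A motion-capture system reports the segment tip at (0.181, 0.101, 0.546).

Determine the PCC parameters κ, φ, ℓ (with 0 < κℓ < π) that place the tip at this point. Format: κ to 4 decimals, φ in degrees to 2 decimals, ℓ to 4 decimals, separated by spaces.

ρ = √(x²+y²) = √(0.181² + 0.101²) = 0.20727
φ = atan2(y, x) mod 360° = atan2(0.101, 0.181) = 29.1620°
|p|² = ρ² + z² = 0.20727² + 0.546² = 0.34108
κ = 2ρ / |p|² = 2×0.20727 / 0.34108 = 1.21540
θ = 2·atan2(ρ, z) = 2·atan2(0.20727, 0.546) = 0.72563 rad
ℓ = θ/κ = 0.72563/1.21540 = 0.59703

1.2154 29.16 0.5970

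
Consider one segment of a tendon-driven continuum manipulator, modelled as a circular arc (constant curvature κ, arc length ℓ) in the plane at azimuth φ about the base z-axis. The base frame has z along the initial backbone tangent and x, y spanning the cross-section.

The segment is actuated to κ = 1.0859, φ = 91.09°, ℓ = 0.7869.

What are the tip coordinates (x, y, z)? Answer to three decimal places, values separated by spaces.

θ = κ·ℓ = 1.0859 × 0.7869 = 0.85449 rad
ρ = (1 − cos θ)/κ = (1 − 0.65660)/1.0859 = 0.31624
z = sin θ / κ = 0.75424/1.0859 = 0.69458
x = ρ cos φ = 0.31624 × cos(91.09°) = -0.00602
y = ρ sin φ = 0.31624 × sin(91.09°) = 0.31618

-0.006 0.316 0.695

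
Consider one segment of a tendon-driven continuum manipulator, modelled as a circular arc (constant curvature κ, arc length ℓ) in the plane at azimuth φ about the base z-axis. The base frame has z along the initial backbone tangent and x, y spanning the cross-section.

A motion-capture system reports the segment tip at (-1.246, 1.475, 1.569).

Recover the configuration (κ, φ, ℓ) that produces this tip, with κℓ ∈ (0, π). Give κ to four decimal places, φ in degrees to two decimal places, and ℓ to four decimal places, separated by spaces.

ρ = √(x²+y²) = √(-1.246² + 1.475²) = 1.93084
φ = atan2(y, x) mod 360° = atan2(1.475, -1.246) = 130.1893°
|p|² = ρ² + z² = 1.93084² + 1.569² = 6.18990
κ = 2ρ / |p|² = 2×1.93084 / 6.18990 = 0.62387
θ = 2·atan2(ρ, z) = 2·atan2(1.93084, 1.569) = 1.77684 rad
ℓ = θ/κ = 1.77684/0.62387 = 2.84810

0.6239 130.19 2.8481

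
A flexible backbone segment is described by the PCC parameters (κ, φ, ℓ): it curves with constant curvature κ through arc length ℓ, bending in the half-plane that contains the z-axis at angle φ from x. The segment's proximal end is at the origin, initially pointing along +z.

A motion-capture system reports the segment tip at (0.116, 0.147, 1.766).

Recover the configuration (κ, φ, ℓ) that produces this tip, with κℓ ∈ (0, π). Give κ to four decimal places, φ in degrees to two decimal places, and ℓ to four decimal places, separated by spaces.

0.1187 51.72 1.7792

ρ = √(x²+y²) = √(0.116² + 0.147²) = 0.18726
φ = atan2(y, x) mod 360° = atan2(0.147, 0.116) = 51.7225°
|p|² = ρ² + z² = 0.18726² + 1.766² = 3.15382
κ = 2ρ / |p|² = 2×0.18726 / 3.15382 = 0.11875
θ = 2·atan2(ρ, z) = 2·atan2(0.18726, 1.766) = 0.21128 rad
ℓ = θ/κ = 0.21128/0.11875 = 1.77921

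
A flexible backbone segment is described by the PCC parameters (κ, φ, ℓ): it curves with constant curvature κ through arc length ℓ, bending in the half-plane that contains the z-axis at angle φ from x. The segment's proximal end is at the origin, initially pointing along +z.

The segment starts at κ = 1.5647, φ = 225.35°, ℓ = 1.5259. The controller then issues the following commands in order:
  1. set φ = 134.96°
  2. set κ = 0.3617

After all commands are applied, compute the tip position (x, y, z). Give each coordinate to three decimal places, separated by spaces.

-0.290 0.290 1.450

initial: κ=1.5647, φ=225.35°, ℓ=1.5259
cmd 1: set φ=134.96° → (κ,φ,ℓ)=(1.5647,134.96°,1.5259) → tip=(-0.7808,0.7819,0.4375)
cmd 2: set κ=0.3617 → (κ,φ,ℓ)=(0.3617,134.96°,1.5259) → tip=(-0.2901,0.2905,1.4496)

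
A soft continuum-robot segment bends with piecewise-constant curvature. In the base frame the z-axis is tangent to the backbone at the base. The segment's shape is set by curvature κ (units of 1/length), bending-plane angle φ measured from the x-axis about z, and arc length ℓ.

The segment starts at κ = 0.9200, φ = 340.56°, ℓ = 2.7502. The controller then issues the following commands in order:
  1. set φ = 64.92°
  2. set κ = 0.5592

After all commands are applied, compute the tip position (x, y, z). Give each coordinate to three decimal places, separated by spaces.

0.733 1.566 1.787

initial: κ=0.9200, φ=340.56°, ℓ=2.7502
cmd 1: set φ=64.92° → (κ,φ,ℓ)=(0.9200,64.92°,2.7502) → tip=(0.8380,1.7906,0.6239)
cmd 2: set κ=0.5592 → (κ,φ,ℓ)=(0.5592,64.92°,2.7502) → tip=(0.7331,1.5664,1.7873)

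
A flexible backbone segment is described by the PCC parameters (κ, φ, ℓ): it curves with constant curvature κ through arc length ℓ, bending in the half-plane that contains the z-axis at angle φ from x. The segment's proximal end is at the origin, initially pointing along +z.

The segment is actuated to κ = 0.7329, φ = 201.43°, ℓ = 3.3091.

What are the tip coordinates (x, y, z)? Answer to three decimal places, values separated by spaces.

θ = κ·ℓ = 0.7329 × 3.3091 = 2.42524 rad
ρ = (1 − cos θ)/κ = (1 − -0.75421)/0.7329 = 2.39351
z = sin θ / κ = 0.65664/0.7329 = 0.89595
x = ρ cos φ = 2.39351 × cos(201.43°) = -2.22804
y = ρ sin φ = 2.39351 × sin(201.43°) = -0.87450

-2.228 -0.875 0.896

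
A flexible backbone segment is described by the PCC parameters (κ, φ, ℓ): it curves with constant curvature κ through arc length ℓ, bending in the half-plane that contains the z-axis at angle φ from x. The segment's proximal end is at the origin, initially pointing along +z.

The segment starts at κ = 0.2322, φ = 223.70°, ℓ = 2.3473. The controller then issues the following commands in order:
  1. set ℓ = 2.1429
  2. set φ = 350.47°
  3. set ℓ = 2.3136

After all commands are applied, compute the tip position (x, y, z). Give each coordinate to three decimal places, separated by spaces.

0.598 -0.100 2.204

initial: κ=0.2322, φ=223.70°, ℓ=2.3473
cmd 1: set ℓ=2.1429 → (κ,φ,ℓ)=(0.2322,223.70°,2.1429) → tip=(-0.3776,-0.3608,2.0556)
cmd 2: set φ=350.47° → (κ,φ,ℓ)=(0.2322,350.47°,2.1429) → tip=(0.5150,-0.0865,2.0556)
cmd 3: set ℓ=2.3136 → (κ,φ,ℓ)=(0.2322,350.47°,2.3136) → tip=(0.5983,-0.1004,2.2039)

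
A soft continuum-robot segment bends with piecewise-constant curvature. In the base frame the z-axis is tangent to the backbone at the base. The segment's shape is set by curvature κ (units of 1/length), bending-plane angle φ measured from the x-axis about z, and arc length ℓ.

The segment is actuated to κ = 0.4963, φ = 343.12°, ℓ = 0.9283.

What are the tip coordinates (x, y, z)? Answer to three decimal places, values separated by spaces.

0.201 -0.061 0.896

θ = κ·ℓ = 0.4963 × 0.9283 = 0.46072 rad
ρ = (1 − cos θ)/κ = (1 − 0.89573)/0.4963 = 0.21009
z = sin θ / κ = 0.44459/0.4963 = 0.89581
x = ρ cos φ = 0.21009 × cos(343.12°) = 0.20103
y = ρ sin φ = 0.21009 × sin(343.12°) = -0.06100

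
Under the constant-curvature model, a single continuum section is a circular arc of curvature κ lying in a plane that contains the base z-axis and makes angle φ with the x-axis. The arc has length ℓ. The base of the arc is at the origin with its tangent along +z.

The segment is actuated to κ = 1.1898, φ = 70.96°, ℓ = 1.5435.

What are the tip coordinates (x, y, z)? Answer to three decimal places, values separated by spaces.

θ = κ·ℓ = 1.1898 × 1.5435 = 1.83646 rad
ρ = (1 − cos θ)/κ = (1 − -0.26255)/1.1898 = 1.06114
z = sin θ / κ = 0.96492/1.1898 = 0.81099
x = ρ cos φ = 1.06114 × cos(70.96°) = 0.34617
y = ρ sin φ = 1.06114 × sin(70.96°) = 1.00309

0.346 1.003 0.811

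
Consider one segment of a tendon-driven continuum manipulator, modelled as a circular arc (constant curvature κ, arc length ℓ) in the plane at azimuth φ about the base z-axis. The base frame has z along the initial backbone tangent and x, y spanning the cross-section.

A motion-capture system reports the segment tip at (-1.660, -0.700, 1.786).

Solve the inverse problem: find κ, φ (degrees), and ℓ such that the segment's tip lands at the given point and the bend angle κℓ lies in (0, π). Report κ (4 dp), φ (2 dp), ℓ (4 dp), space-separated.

0.5599 202.86 2.8210

ρ = √(x²+y²) = √(-1.660² + -0.700²) = 1.80155
φ = atan2(y, x) mod 360° = atan2(-0.700, -1.660) = 202.8645°
|p|² = ρ² + z² = 1.80155² + 1.786² = 6.43540
κ = 2ρ / |p|² = 2×1.80155 / 6.43540 = 0.55989
θ = 2·atan2(ρ, z) = 2·atan2(1.80155, 1.786) = 1.57947 rad
ℓ = θ/κ = 1.57947/0.55989 = 2.82104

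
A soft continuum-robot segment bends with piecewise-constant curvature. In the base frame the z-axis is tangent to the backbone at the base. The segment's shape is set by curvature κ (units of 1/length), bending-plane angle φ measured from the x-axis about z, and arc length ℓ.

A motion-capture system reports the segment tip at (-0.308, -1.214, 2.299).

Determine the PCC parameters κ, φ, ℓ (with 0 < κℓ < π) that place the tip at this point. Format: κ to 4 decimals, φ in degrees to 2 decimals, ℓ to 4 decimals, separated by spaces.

ρ = √(x²+y²) = √(-0.308² + -1.214²) = 1.25246
φ = atan2(y, x) mod 360° = atan2(-1.214, -0.308) = 255.7640°
|p|² = ρ² + z² = 1.25246² + 2.299² = 6.85406
κ = 2ρ / |p|² = 2×1.25246 / 6.85406 = 0.36547
θ = 2·atan2(ρ, z) = 2·atan2(1.25246, 2.299) = 0.99766 rad
ℓ = θ/κ = 0.99766/0.36547 = 2.72984

0.3655 255.76 2.7298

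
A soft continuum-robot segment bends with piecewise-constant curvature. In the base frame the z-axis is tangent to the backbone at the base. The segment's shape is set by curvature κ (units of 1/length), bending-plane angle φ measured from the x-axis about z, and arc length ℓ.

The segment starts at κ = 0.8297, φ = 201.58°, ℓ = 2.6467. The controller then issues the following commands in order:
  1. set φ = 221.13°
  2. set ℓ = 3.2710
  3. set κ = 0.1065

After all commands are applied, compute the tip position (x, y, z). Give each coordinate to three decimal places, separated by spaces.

-0.425 -0.371 3.205

initial: κ=0.8297, φ=201.58°, ℓ=2.6467
cmd 1: set φ=221.13° → (κ,φ,ℓ)=(0.8297,221.13°,2.6467) → tip=(-1.4391,-1.2567,0.9773)
cmd 2: set ℓ=3.2710 → (κ,φ,ℓ)=(0.8297,221.13°,3.2710) → tip=(-1.7339,-1.5142,0.4999)
cmd 3: set κ=0.1065 → (κ,φ,ℓ)=(0.1065,221.13°,3.2710) → tip=(-0.4248,-0.3710,3.2052)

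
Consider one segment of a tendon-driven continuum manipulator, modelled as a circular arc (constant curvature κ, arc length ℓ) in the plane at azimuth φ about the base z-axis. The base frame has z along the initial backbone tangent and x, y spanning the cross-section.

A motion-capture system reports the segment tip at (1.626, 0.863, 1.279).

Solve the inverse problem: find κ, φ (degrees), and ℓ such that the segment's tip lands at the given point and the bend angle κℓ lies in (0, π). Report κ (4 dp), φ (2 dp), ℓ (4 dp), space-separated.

0.7327 27.96 2.6300

ρ = √(x²+y²) = √(1.626² + 0.863²) = 1.84083
φ = atan2(y, x) mod 360° = atan2(0.863, 1.626) = 27.9571°
|p|² = ρ² + z² = 1.84083² + 1.279² = 5.02449
κ = 2ρ / |p|² = 2×1.84083 / 5.02449 = 0.73274
θ = 2·atan2(ρ, z) = 2·atan2(1.84083, 1.279) = 1.92714 rad
ℓ = θ/κ = 1.92714/0.73274 = 2.63004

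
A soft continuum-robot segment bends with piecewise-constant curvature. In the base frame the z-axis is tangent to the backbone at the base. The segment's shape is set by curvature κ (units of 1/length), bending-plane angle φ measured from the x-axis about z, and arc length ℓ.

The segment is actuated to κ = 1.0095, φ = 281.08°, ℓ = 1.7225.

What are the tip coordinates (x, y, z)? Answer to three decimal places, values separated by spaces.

θ = κ·ℓ = 1.0095 × 1.7225 = 1.73886 rad
ρ = (1 − cos θ)/κ = (1 − -0.16728)/1.0095 = 1.15629
z = sin θ / κ = 0.98591/1.0095 = 0.97663
x = ρ cos φ = 1.15629 × cos(281.08°) = 0.22222
y = ρ sin φ = 1.15629 × sin(281.08°) = -1.13474

0.222 -1.135 0.977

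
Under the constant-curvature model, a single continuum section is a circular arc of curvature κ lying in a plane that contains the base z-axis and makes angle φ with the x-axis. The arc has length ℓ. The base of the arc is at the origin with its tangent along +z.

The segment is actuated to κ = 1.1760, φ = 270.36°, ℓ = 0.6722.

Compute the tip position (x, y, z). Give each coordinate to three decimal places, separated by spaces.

θ = κ·ℓ = 1.1760 × 0.6722 = 0.79051 rad
ρ = (1 − cos θ)/κ = (1 − 0.70348)/1.1760 = 0.25214
z = sin θ / κ = 0.71071/1.1760 = 0.60435
x = ρ cos φ = 0.25214 × cos(270.36°) = 0.00158
y = ρ sin φ = 0.25214 × sin(270.36°) = -0.25213

0.002 -0.252 0.604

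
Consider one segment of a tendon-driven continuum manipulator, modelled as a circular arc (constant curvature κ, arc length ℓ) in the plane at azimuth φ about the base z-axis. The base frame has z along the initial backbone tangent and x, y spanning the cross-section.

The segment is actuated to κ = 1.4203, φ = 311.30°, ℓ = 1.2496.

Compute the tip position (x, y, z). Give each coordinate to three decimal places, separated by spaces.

0.559 -0.636 0.689

θ = κ·ℓ = 1.4203 × 1.2496 = 1.77481 rad
ρ = (1 − cos θ)/κ = (1 − -0.20260)/1.4203 = 0.84672
z = sin θ / κ = 0.97926/1.4203 = 0.68948
x = ρ cos φ = 0.84672 × cos(311.30°) = 0.55884
y = ρ sin φ = 0.84672 × sin(311.30°) = -0.63611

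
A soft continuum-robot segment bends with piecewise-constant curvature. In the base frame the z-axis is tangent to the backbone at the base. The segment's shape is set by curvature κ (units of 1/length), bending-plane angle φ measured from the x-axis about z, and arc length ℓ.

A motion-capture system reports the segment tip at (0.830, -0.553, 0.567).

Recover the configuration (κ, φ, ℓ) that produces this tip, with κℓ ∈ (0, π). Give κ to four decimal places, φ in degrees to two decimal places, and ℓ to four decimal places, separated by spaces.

ρ = √(x²+y²) = √(0.830² + -0.553²) = 0.99735
φ = atan2(y, x) mod 360° = atan2(-0.553, 0.830) = 326.3259°
|p|² = ρ² + z² = 0.99735² + 0.567² = 1.31620
κ = 2ρ / |p|² = 2×0.99735 / 1.31620 = 1.51550
θ = 2·atan2(ρ, z) = 2·atan2(0.99735, 0.567) = 2.10771 rad
ℓ = θ/κ = 2.10771/1.51550 = 1.39077

1.5155 326.33 1.3908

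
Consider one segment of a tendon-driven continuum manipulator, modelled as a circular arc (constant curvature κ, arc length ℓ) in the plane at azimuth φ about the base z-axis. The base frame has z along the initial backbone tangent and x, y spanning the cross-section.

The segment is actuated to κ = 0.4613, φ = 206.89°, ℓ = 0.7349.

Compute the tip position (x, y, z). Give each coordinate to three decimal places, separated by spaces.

-0.110 -0.056 0.721

θ = κ·ℓ = 0.4613 × 0.7349 = 0.33901 rad
ρ = (1 − cos θ)/κ = (1 − 0.94308)/0.4613 = 0.12338
z = sin θ / κ = 0.33255/0.4613 = 0.72090
x = ρ cos φ = 0.12338 × cos(206.89°) = -0.11004
y = ρ sin φ = 0.12338 × sin(206.89°) = -0.05580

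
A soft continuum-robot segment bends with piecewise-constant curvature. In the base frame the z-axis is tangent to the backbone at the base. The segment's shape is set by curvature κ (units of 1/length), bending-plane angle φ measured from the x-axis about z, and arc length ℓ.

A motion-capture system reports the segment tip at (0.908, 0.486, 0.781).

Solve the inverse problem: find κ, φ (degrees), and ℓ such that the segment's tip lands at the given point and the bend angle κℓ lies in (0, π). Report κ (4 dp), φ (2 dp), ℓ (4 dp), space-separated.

1.2329 28.16 1.4956

ρ = √(x²+y²) = √(0.908² + 0.486²) = 1.02988
φ = atan2(y, x) mod 360° = atan2(0.486, 0.908) = 28.1576°
|p|² = ρ² + z² = 1.02988² + 0.781² = 1.67062
κ = 2ρ / |p|² = 2×1.02988 / 1.67062 = 1.23293
θ = 2·atan2(ρ, z) = 2·atan2(1.02988, 0.781) = 1.84396 rad
ℓ = θ/κ = 1.84396/1.23293 = 1.49559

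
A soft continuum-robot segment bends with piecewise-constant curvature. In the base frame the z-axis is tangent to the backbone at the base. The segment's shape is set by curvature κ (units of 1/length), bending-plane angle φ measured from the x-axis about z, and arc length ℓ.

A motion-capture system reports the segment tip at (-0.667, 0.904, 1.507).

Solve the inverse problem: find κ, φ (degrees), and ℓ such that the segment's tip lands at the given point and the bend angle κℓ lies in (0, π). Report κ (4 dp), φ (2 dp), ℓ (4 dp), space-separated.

ρ = √(x²+y²) = √(-0.667² + 0.904²) = 1.12343
φ = atan2(y, x) mod 360° = atan2(0.904, -0.667) = 126.4211°
|p|² = ρ² + z² = 1.12343² + 1.507² = 3.53315
κ = 2ρ / |p|² = 2×1.12343 / 3.53315 = 0.63594
θ = 2·atan2(ρ, z) = 2·atan2(1.12343, 1.507) = 1.28120 rad
ℓ = θ/κ = 1.28120/0.63594 = 2.01466

0.6359 126.42 2.0147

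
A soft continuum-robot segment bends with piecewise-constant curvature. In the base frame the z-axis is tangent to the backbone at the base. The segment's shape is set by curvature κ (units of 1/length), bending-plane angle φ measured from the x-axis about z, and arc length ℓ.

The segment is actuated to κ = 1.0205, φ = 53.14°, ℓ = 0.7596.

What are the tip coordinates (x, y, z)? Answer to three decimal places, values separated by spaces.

θ = κ·ℓ = 1.0205 × 0.7596 = 0.77517 rad
ρ = (1 − cos θ)/κ = (1 − 0.71430)/1.0205 = 0.27996
z = sin θ / κ = 0.69984/1.0205 = 0.68578
x = ρ cos φ = 0.27996 × cos(53.14°) = 0.16794
y = ρ sin φ = 0.27996 × sin(53.14°) = 0.22400

0.168 0.224 0.686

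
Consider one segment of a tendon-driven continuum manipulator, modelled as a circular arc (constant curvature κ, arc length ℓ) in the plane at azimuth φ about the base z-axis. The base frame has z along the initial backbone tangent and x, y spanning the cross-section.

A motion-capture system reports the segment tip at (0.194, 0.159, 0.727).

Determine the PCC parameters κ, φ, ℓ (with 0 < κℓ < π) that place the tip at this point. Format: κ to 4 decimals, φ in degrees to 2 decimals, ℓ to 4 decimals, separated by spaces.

ρ = √(x²+y²) = √(0.194² + 0.159²) = 0.25083
φ = atan2(y, x) mod 360° = atan2(0.159, 0.194) = 39.3376°
|p|² = ρ² + z² = 0.25083² + 0.727² = 0.59145
κ = 2ρ / |p|² = 2×0.25083 / 0.59145 = 0.84820
θ = 2·atan2(ρ, z) = 2·atan2(0.25083, 0.727) = 0.66447 rad
ℓ = θ/κ = 0.66447/0.84820 = 0.78339

0.8482 39.34 0.7834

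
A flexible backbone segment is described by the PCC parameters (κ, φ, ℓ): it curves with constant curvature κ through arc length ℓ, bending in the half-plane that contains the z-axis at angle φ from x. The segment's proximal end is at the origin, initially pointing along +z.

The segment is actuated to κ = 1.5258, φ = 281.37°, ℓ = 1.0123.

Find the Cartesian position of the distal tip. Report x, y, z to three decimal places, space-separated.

0.126 -0.626 0.655

θ = κ·ℓ = 1.5258 × 1.0123 = 1.54457 rad
ρ = (1 − cos θ)/κ = (1 − 0.02623)/1.5258 = 0.63821
z = sin θ / κ = 0.99966/1.5258 = 0.65517
x = ρ cos φ = 0.63821 × cos(281.37°) = 0.12582
y = ρ sin φ = 0.63821 × sin(281.37°) = -0.62568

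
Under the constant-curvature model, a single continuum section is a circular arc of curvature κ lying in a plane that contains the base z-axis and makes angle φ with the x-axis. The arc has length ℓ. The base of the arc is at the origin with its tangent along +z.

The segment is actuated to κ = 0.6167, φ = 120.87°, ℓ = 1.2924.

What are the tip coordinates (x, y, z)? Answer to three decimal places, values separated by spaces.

θ = κ·ℓ = 0.6167 × 1.2924 = 0.79702 rad
ρ = (1 − cos θ)/κ = (1 − 0.69884)/0.6167 = 0.48834
z = sin θ / κ = 0.71528/0.6167 = 1.15985
x = ρ cos φ = 0.48834 × cos(120.87°) = -0.25056
y = ρ sin φ = 0.48834 × sin(120.87°) = 0.41916

-0.251 0.419 1.160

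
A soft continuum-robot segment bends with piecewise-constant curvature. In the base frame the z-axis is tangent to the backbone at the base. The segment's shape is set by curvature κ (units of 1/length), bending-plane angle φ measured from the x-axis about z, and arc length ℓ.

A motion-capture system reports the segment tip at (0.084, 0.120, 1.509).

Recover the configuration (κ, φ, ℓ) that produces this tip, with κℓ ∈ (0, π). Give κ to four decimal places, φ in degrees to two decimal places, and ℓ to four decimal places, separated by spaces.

0.1275 55.01 1.5185

ρ = √(x²+y²) = √(0.084² + 0.120²) = 0.14648
φ = atan2(y, x) mod 360° = atan2(0.120, 0.084) = 55.0080°
|p|² = ρ² + z² = 0.14648² + 1.509² = 2.29854
κ = 2ρ / |p|² = 2×0.14648 / 2.29854 = 0.12745
θ = 2·atan2(ρ, z) = 2·atan2(0.14648, 1.509) = 0.19353 rad
ℓ = θ/κ = 0.19353/0.12745 = 1.51846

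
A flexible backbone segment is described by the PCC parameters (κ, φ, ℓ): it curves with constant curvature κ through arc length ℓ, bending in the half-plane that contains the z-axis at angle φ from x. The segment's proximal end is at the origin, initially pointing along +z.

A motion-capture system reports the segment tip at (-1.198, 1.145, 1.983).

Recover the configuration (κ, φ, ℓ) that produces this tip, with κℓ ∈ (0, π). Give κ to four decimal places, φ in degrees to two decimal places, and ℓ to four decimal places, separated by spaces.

0.4963 136.30 2.8054

ρ = √(x²+y²) = √(-1.198² + 1.145²) = 1.65718
φ = atan2(y, x) mod 360° = atan2(1.145, -1.198) = 136.2958°
|p|² = ρ² + z² = 1.65718² + 1.983² = 6.67852
κ = 2ρ / |p|² = 2×1.65718 / 6.67852 = 0.49627
θ = 2·atan2(ρ, z) = 2·atan2(1.65718, 1.983) = 1.39226 rad
ℓ = θ/κ = 1.39226/0.49627 = 2.80544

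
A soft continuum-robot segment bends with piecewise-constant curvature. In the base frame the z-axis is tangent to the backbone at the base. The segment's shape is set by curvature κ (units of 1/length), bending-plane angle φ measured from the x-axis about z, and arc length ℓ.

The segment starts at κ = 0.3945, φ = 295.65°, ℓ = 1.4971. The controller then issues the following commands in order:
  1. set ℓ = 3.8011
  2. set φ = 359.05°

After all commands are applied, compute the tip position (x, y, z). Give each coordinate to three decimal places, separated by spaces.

2.354 -0.039 2.528

initial: κ=0.3945, φ=295.65°, ℓ=1.4971
cmd 1: set ℓ=3.8011 → (κ,φ,ℓ)=(0.3945,295.65°,3.8011) → tip=(1.0191,-2.1224,2.5284)
cmd 2: set φ=359.05° → (κ,φ,ℓ)=(0.3945,359.05°,3.8011) → tip=(2.3540,-0.0390,2.5284)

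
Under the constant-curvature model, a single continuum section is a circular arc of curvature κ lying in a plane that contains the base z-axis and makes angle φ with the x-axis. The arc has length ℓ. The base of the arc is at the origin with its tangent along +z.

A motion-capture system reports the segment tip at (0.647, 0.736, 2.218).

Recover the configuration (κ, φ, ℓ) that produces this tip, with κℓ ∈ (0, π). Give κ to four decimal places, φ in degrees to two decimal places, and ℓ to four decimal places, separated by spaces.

0.3333 48.68 2.4962

ρ = √(x²+y²) = √(0.647² + 0.736²) = 0.97995
φ = atan2(y, x) mod 360° = atan2(0.736, 0.647) = 48.6821°
|p|² = ρ² + z² = 0.97995² + 2.218² = 5.87983
κ = 2ρ / |p|² = 2×0.97995 / 5.87983 = 0.33333
θ = 2·atan2(ρ, z) = 2·atan2(0.97995, 2.218) = 0.83206 rad
ℓ = θ/κ = 0.83206/0.33333 = 2.49622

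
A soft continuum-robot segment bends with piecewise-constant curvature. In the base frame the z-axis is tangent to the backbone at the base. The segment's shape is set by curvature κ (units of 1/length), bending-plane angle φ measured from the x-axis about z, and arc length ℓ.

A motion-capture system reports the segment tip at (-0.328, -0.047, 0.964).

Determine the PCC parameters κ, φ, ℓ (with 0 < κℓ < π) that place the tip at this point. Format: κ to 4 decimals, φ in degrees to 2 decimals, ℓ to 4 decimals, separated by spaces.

0.6378 188.15 1.0382

ρ = √(x²+y²) = √(-0.328² + -0.047²) = 0.33135
φ = atan2(y, x) mod 360° = atan2(-0.047, -0.328) = 188.1546°
|p|² = ρ² + z² = 0.33135² + 0.964² = 1.03909
κ = 2ρ / |p|² = 2×0.33135 / 1.03909 = 0.63777
θ = 2·atan2(ρ, z) = 2·atan2(0.33135, 0.964) = 0.66215 rad
ℓ = θ/κ = 0.66215/0.63777 = 1.03822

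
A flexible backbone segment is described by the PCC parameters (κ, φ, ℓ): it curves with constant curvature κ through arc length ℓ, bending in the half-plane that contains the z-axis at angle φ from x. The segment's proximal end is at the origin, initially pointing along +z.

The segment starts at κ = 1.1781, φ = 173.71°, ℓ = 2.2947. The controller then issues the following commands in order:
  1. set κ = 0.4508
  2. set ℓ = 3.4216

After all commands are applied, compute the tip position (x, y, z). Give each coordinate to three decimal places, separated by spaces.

initial: κ=1.1781, φ=173.71°, ℓ=2.2947
cmd 1: set κ=0.4508 → (κ,φ,ℓ)=(0.4508,173.71°,2.2947) → tip=(-1.0782,0.1188,1.9068)
cmd 2: set ℓ=3.4216 → (κ,φ,ℓ)=(0.4508,173.71°,3.4216) → tip=(-2.1424,0.2361,2.2174)

-2.142 0.236 2.217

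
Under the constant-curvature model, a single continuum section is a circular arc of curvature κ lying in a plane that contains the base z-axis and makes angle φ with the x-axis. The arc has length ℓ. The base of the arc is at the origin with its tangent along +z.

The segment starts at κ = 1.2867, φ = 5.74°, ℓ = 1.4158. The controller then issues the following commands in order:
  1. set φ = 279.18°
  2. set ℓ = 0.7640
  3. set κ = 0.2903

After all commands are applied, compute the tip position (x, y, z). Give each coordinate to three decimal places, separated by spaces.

initial: κ=1.2867, φ=5.74°, ℓ=1.4158
cmd 1: set φ=279.18° → (κ,φ,ℓ)=(1.2867,279.18°,1.4158) → tip=(0.1548,-0.9577,0.7528)
cmd 2: set ℓ=0.7640 → (κ,φ,ℓ)=(1.2867,279.18°,0.7640) → tip=(0.0552,-0.3418,0.6468)
cmd 3: set κ=0.2903 → (κ,φ,ℓ)=(0.2903,279.18°,0.7640) → tip=(0.0135,-0.0833,0.7578)

0.013 -0.083 0.758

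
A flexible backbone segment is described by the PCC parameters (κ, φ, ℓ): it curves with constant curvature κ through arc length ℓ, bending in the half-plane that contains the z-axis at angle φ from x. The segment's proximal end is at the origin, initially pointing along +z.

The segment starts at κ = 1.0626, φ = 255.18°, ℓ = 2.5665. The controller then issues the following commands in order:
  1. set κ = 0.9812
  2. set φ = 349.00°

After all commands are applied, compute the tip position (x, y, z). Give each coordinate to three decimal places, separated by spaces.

initial: κ=1.0626, φ=255.18°, ℓ=2.5665
cmd 1: set κ=0.9812 → (κ,φ,ℓ)=(0.9812,255.18°,2.5665) → tip=(-0.4723,-1.7852,0.5949)
cmd 2: set φ=349.00° → (κ,φ,ℓ)=(0.9812,349.00°,2.5665) → tip=(1.8127,-0.3524,0.5949)

1.813 -0.352 0.595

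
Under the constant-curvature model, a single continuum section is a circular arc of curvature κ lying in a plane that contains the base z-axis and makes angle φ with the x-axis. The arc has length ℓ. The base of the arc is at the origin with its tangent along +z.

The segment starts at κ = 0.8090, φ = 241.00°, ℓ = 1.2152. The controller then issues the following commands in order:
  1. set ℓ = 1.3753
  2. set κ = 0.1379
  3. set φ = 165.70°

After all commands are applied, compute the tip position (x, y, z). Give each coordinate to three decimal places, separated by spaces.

-0.126 0.032 1.367

initial: κ=0.8090, φ=241.00°, ℓ=1.2152
cmd 1: set ℓ=1.3753 → (κ,φ,ℓ)=(0.8090,241.00°,1.3753) → tip=(-0.3342,-0.6029,1.1086)
cmd 2: set κ=0.1379 → (κ,φ,ℓ)=(0.1379,241.00°,1.3753) → tip=(-0.0630,-0.1137,1.3671)
cmd 3: set φ=165.70° → (κ,φ,ℓ)=(0.1379,165.70°,1.3753) → tip=(-0.1260,0.0321,1.3671)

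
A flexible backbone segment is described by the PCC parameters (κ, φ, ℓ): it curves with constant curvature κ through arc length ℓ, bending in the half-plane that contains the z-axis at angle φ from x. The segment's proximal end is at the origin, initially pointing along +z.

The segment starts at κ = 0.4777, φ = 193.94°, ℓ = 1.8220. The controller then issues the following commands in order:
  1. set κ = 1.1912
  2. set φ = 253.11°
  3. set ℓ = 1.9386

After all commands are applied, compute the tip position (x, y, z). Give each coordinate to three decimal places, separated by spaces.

initial: κ=0.4777, φ=193.94°, ℓ=1.8220
cmd 1: set κ=1.1912 → (κ,φ,ℓ)=(1.1912,193.94°,1.8220) → tip=(-1.2745,-0.3164,0.6931)
cmd 2: set φ=253.11° → (κ,φ,ℓ)=(1.1912,253.11°,1.8220) → tip=(-0.3815,-1.2566,0.6931)
cmd 3: set ℓ=1.9386 → (κ,φ,ℓ)=(1.1912,253.11°,1.9386) → tip=(-0.4081,-1.3440,0.6208)

-0.408 -1.344 0.621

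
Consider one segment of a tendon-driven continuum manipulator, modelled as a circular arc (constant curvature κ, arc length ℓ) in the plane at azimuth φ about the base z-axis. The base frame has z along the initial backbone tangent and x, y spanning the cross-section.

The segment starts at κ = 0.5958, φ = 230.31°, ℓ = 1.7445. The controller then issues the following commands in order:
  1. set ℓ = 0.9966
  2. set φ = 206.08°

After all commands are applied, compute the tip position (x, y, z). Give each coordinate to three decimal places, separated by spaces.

initial: κ=0.5958, φ=230.31°, ℓ=1.7445
cmd 1: set ℓ=0.9966 → (κ,φ,ℓ)=(0.5958,230.31°,0.9966) → tip=(-0.1835,-0.2211,0.9391)
cmd 2: set φ=206.08° → (κ,φ,ℓ)=(0.5958,206.08°,0.9966) → tip=(-0.2580,-0.1263,0.9391)

-0.258 -0.126 0.939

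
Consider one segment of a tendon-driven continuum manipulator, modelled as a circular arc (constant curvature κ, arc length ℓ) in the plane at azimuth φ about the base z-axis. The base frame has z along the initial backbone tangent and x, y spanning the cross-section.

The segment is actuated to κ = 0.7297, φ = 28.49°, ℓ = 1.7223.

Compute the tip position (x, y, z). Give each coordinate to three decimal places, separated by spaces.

θ = κ·ℓ = 0.7297 × 1.7223 = 1.25676 rad
ρ = (1 − cos θ)/κ = (1 − 0.30890)/0.7297 = 0.94710
z = sin θ / κ = 0.95110/0.7297 = 1.30341
x = ρ cos φ = 0.94710 × cos(28.49°) = 0.83241
y = ρ sin φ = 0.94710 × sin(28.49°) = 0.45177

0.832 0.452 1.303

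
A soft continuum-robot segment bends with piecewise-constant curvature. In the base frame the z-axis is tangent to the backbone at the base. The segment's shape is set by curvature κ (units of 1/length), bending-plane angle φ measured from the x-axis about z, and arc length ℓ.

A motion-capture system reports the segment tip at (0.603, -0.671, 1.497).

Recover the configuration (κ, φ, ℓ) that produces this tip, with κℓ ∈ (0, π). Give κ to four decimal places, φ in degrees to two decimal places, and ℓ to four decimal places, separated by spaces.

ρ = √(x²+y²) = √(0.603² + -0.671²) = 0.90214
φ = atan2(y, x) mod 360° = atan2(-0.671, 0.603) = 311.9447°
|p|² = ρ² + z² = 0.90214² + 1.497² = 3.05486
κ = 2ρ / |p|² = 2×0.90214 / 3.05486 = 0.59062
θ = 2·atan2(ρ, z) = 2·atan2(0.90214, 1.497) = 1.08470 rad
ℓ = θ/κ = 1.08470/0.59062 = 1.83653

0.5906 311.94 1.8365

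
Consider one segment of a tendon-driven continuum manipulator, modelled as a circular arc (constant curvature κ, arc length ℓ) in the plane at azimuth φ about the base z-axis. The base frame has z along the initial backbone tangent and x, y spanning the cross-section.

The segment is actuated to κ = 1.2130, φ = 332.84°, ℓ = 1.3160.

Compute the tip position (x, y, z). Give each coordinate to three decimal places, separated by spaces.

θ = κ·ℓ = 1.2130 × 1.3160 = 1.59631 rad
ρ = (1 − cos θ)/κ = (1 − -0.02551)/1.2130 = 0.84543
z = sin θ / κ = 0.99967/1.2130 = 0.82413
x = ρ cos φ = 0.84543 × cos(332.84°) = 0.75221
y = ρ sin φ = 0.84543 × sin(332.84°) = -0.38592

0.752 -0.386 0.824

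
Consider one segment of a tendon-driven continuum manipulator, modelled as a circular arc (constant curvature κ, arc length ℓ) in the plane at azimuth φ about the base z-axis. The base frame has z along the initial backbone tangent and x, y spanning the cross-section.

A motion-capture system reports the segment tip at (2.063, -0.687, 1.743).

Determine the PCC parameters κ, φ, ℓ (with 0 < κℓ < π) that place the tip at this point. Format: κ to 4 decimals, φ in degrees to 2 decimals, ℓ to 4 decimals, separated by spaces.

ρ = √(x²+y²) = √(2.063² + -0.687²) = 2.17438
φ = atan2(y, x) mod 360° = atan2(-0.687, 2.063) = 341.5817°
|p|² = ρ² + z² = 2.17438² + 1.743² = 7.76599
κ = 2ρ / |p|² = 2×2.17438 / 7.76599 = 0.55998
θ = 2·atan2(ρ, z) = 2·atan2(2.17438, 1.743) = 1.79015 rad
ℓ = θ/κ = 1.79015/0.55998 = 3.19684

0.5600 341.58 3.1968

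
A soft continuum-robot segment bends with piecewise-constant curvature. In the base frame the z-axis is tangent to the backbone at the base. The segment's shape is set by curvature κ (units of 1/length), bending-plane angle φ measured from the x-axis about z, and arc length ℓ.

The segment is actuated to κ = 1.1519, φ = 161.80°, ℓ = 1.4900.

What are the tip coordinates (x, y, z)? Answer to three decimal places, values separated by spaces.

θ = κ·ℓ = 1.1519 × 1.4900 = 1.71633 rad
ρ = (1 − cos θ)/κ = (1 − -0.14502)/1.1519 = 0.99403
z = sin θ / κ = 0.98943/1.1519 = 0.85895
x = ρ cos φ = 0.99403 × cos(161.80°) = -0.94430
y = ρ sin φ = 0.99403 × sin(161.80°) = 0.31047

-0.944 0.310 0.859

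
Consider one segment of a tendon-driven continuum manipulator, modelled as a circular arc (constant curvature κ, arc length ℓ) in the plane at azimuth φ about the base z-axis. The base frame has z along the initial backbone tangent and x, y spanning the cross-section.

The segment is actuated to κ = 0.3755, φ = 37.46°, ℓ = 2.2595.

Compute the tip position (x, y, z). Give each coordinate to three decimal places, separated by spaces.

0.716 0.549 1.998

θ = κ·ℓ = 0.3755 × 2.2595 = 0.84844 rad
ρ = (1 − cos θ)/κ = (1 − 0.66115)/0.3755 = 0.90239
z = sin θ / κ = 0.75025/0.3755 = 1.99801
x = ρ cos φ = 0.90239 × cos(37.46°) = 0.71630
y = ρ sin φ = 0.90239 × sin(37.46°) = 0.54884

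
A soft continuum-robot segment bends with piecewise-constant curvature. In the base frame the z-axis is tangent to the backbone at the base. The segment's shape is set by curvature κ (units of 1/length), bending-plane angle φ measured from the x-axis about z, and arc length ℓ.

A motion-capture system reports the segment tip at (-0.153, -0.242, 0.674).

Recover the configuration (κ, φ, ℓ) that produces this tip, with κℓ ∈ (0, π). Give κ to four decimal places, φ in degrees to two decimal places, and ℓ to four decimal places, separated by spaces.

1.0678 237.70 0.7524

ρ = √(x²+y²) = √(-0.153² + -0.242²) = 0.28631
φ = atan2(y, x) mod 360° = atan2(-0.242, -0.153) = 237.6976°
|p|² = ρ² + z² = 0.28631² + 0.674² = 0.53625
κ = 2ρ / |p|² = 2×0.28631 / 0.53625 = 1.06782
θ = 2·atan2(ρ, z) = 2·atan2(0.28631, 0.674) = 0.80339 rad
ℓ = θ/κ = 0.80339/1.06782 = 0.75236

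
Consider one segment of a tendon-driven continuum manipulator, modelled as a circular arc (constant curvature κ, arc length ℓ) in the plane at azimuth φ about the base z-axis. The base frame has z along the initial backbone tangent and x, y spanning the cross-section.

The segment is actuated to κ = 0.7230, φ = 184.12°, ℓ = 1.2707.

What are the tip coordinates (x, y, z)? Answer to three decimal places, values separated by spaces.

θ = κ·ℓ = 0.7230 × 1.2707 = 0.91872 rad
ρ = (1 − cos θ)/κ = (1 − 0.60684)/0.7230 = 0.54379
z = sin θ / κ = 0.79482/0.7230 = 1.09934
x = ρ cos φ = 0.54379 × cos(184.12°) = -0.54238
y = ρ sin φ = 0.54379 × sin(184.12°) = -0.03907

-0.542 -0.039 1.099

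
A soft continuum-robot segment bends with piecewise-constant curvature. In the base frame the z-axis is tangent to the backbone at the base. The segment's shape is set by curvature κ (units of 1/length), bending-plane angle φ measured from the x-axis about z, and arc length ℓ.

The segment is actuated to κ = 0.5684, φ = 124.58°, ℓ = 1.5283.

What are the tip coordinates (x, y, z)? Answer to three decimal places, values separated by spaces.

θ = κ·ℓ = 0.5684 × 1.5283 = 0.86869 rad
ρ = (1 − cos θ)/κ = (1 − 0.64583)/0.5684 = 0.62310
z = sin θ / κ = 0.76348/0.5684 = 1.34321
x = ρ cos φ = 0.62310 × cos(124.58°) = -0.35364
y = ρ sin φ = 0.62310 × sin(124.58°) = 0.51302

-0.354 0.513 1.343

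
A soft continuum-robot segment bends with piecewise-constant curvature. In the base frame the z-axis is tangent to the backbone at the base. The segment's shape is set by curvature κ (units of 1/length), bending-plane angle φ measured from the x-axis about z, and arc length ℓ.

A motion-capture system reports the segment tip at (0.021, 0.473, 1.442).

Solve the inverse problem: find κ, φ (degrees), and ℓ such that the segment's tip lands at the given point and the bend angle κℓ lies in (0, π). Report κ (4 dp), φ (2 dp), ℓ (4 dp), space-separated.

0.4111 87.46 1.5435

ρ = √(x²+y²) = √(0.021² + 0.473²) = 0.47347
φ = atan2(y, x) mod 360° = atan2(0.473, 0.021) = 87.4579°
|p|² = ρ² + z² = 0.47347² + 1.442² = 2.30353
κ = 2ρ / |p|² = 2×0.47347 / 2.30353 = 0.41108
θ = 2·atan2(ρ, z) = 2·atan2(0.47347, 1.442) = 0.63450 rad
ℓ = θ/κ = 0.63450/0.41108 = 1.54350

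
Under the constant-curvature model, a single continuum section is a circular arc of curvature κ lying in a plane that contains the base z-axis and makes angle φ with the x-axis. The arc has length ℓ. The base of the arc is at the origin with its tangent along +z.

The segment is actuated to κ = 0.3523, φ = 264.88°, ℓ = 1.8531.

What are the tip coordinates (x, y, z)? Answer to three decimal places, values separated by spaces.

θ = κ·ℓ = 0.3523 × 1.8531 = 0.65285 rad
ρ = (1 − cos θ)/κ = (1 − 0.79436)/0.3523 = 0.58371
z = sin θ / κ = 0.60745/0.3523 = 1.72424
x = ρ cos φ = 0.58371 × cos(264.88°) = -0.05209
y = ρ sin φ = 0.58371 × sin(264.88°) = -0.58139

-0.052 -0.581 1.724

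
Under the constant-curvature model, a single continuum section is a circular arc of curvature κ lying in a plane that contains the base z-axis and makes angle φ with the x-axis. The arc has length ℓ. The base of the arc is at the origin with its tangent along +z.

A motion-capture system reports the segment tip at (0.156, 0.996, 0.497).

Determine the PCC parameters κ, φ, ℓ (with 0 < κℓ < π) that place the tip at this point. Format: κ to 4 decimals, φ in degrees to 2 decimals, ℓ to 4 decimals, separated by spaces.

ρ = √(x²+y²) = √(0.156² + 0.996²) = 1.00814
φ = atan2(y, x) mod 360° = atan2(0.996, 0.156) = 81.0983°
|p|² = ρ² + z² = 1.00814² + 0.497² = 1.26336
κ = 2ρ / |p|² = 2×1.00814 / 1.26336 = 1.59597
θ = 2·atan2(ρ, z) = 2·atan2(1.00814, 0.497) = 2.22555 rad
ℓ = θ/κ = 2.22555/1.59597 = 1.39448

1.5960 81.10 1.3945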